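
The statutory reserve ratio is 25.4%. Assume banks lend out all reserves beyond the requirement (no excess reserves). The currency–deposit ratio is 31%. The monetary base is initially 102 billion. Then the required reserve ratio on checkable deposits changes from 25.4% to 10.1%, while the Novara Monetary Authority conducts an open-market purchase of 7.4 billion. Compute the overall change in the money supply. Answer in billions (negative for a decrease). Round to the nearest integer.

112 billion

Before: m₁ = (1 + 0.31) / (0.254 + 0.31) ≈ 2.3227, MB₁ = 102, so M₁ = 2.3227 × 102 = 236.9154 billion.
After: m₂ = (1 + 0.31) / (0.101 + 0.31) ≈ 3.1873, MB₂ = 102 + 7.4 = 109.4, so M₂ = 3.1873 × 109.4 ≈ 348.6906 billion.
ΔM = M₂ − M₁ = 348.6906 − 236.9154 = 111.7752 billion.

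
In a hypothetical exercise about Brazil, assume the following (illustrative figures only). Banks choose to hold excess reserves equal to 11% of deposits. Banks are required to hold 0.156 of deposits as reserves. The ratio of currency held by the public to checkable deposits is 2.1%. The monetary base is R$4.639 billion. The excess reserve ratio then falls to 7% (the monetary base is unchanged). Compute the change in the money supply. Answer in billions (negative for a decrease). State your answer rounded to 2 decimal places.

Initially m₁ = (1 + 0.021) / (0.156 + 0.11 + 0.021) ≈ 3.5575, so M₁ = 3.5575 × 4.639 ≈ 16.5032 billion.
After the change m₂ = (1 + 0.021) / (0.156 + 0.07 + 0.021) ≈ 4.1336, so M₂ = 4.1336 × 4.639 ≈ 19.1758 billion.
ΔM = M₂ − M₁ = 19.1758 − 16.5032 = 2.6726 billion.

R$2.67 billion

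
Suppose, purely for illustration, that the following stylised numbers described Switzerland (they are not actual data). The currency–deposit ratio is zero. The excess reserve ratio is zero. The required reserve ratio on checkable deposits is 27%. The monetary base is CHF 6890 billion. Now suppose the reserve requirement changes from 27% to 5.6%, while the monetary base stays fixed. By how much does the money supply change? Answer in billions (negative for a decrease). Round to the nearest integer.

Initially m₁ = 1 / (0.27) ≈ 3.70370, so M₁ = 3.70370 × 6890 = 25518.493 billion.
After the change m₂ = 1 / (0.056) ≈ 17.85714, so M₂ = 17.85714 × 6890 = 123035.6946 billion.
ΔM = M₂ − M₁ = 123035.6946 − 25518.493 = 97517.2016 billion.

CHF 97517 billion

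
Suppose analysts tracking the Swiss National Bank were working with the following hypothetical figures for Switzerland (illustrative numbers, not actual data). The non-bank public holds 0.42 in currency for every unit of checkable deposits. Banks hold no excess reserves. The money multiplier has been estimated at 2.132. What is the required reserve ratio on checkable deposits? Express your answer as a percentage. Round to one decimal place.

24.6%

Using m = 2.132. Since m = (1 + c)/(c + rr + e), the denominator satisfies c + rr + e = (1 + c)/m = (1 + 0.42) / 2.132 ≈ 0.666041.
With c = 0.42 and e = 0, the required reserve ratio on checkable deposits is 0.666041 − 0.42 − 0 = 0.246041.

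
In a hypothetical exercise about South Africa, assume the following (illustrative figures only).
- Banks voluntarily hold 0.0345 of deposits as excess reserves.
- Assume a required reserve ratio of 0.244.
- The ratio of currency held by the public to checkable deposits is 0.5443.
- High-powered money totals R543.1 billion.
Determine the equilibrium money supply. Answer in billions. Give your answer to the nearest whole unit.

The money multiplier is m = (1 + c) / (rr + e + c) = (1 + 0.5443) / (0.244 + 0.0345 + 0.5443) ≈ 1.8769.
So M = m × MB = 1.8769 × 543.1 ≈ 1019.3444 billion.

R1019 billion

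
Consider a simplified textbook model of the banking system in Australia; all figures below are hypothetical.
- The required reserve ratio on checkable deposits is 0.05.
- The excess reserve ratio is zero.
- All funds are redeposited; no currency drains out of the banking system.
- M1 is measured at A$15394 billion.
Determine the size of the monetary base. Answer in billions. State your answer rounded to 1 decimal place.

A$769.7 billion

With no currency drain and no excess reserves, the money multiplier is m = 1/rr = 1/0.05 = 20.
The monetary base is MB = M / m = 15394 / 20 = 769.7 billion.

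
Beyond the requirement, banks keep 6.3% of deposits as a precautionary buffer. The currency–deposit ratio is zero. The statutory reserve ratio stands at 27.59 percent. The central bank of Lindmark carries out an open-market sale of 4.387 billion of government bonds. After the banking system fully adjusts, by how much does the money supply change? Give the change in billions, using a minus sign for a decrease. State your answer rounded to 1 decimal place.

The money multiplier is m = 1 / (rr + e) = 1 / (0.2759 + 0.063) ≈ 2.9507.
The sale removes 4.387 billion of base, so ΔM = m × ΔMB = 2.9507 × (−4.387) ≈ -12.9447 billion.

-12.9 billion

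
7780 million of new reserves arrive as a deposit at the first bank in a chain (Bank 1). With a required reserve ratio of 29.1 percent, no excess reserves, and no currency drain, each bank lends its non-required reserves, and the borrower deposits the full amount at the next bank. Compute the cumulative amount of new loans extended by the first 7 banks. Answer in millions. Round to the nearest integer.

17248 million

Bank i lends (1 − rr)^i of the original deposit: Bank 1 lends 7780·0.7090 = 5516.0200, Bank 2 lends 7780·0.7090² ≈ 3910.8582, and so on.
Summing a geometric series: total = 7780·[0.7090·(1 − 0.7090^7) / (1 − 0.7090)] ≈ 17248.3049 million.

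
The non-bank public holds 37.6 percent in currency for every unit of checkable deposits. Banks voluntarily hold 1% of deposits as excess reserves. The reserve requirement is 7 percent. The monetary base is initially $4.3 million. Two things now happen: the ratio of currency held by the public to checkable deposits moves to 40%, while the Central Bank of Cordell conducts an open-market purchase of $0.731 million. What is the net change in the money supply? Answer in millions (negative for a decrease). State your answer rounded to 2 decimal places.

Before: m₁ = (1 + 0.376) / (0.07 + 0.01 + 0.376) ≈ 3.0175, MB₁ = 4.3, so M₁ = 3.0175 × 4.3 ≈ 12.9752 million.
After: m₂ = (1 + 0.4) / (0.07 + 0.01 + 0.4) ≈ 2.9167, MB₂ = 4.3 + 0.731 = 5.031, so M₂ = 2.9167 × 5.031 ≈ 14.6739 million.
ΔM = M₂ − M₁ = 14.6739 − 12.9752 = 1.6987 million.

$1.70 million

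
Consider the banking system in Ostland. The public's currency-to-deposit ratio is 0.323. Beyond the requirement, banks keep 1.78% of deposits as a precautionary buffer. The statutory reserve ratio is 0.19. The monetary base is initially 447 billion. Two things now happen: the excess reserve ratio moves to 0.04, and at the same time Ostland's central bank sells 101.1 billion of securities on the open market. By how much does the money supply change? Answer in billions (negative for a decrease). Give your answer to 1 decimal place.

-286.6 billion

Before: m₁ = (1 + 0.323) / (0.19 + 0.0178 + 0.323) ≈ 2.49246, MB₁ = 447, so M₁ = 2.49246 × 447 ≈ 1114.1296 billion.
After: m₂ = (1 + 0.323) / (0.19 + 0.04 + 0.323) ≈ 2.39241, MB₂ = 447 − 101.1 = 345.9, so M₂ = 2.39241 × 345.9 ≈ 827.5346 billion.
ΔM = M₂ − M₁ = 827.5346 − 1114.1296 = -286.595 billion.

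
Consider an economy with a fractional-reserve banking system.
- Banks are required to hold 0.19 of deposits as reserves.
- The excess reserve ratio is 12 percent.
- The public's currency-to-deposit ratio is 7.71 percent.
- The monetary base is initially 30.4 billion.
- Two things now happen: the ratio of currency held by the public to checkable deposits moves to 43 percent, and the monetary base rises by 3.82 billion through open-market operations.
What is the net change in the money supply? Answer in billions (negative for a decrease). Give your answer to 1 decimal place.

Before: m₁ = (1 + 0.0771) / (0.19 + 0.12 + 0.0771) ≈ 2.7825, MB₁ = 30.4, so M₁ = 2.7825 × 30.4 = 84.588 billion.
After: m₂ = (1 + 0.43) / (0.19 + 0.12 + 0.43) ≈ 1.9324, MB₂ = 30.4 + 3.82 = 34.22, so M₂ = 1.9324 × 34.22 ≈ 66.1267 billion.
ΔM = M₂ − M₁ = 66.1267 − 84.588 = -18.4613 billion.

-18.5 billion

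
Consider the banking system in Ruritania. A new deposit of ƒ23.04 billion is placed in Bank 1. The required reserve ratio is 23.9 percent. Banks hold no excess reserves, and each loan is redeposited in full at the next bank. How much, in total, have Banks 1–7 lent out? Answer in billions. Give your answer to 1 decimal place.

Bank i lends (1 − rr)^i of the original deposit: Bank 1 lends 23.04·0.7610 ≈ 17.5334, Bank 2 lends 23.04·0.7610² ≈ 13.3429, and so on.
Summing a geometric series: total = 23.04·[0.7610·(1 − 0.7610^7) / (1 − 0.7610)] ≈ 62.5184 billion.

ƒ62.5 billion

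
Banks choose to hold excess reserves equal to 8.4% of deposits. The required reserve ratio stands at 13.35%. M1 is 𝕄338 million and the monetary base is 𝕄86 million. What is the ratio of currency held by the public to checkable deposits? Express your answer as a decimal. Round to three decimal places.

Using m = M/MB = 338/86 ≈ 3.930233. From m = (1 + c)/(c + rr + e), rearranging gives 1 + c = m·(c + rr + e), so c·(1 − m) = m·(rr + e) − 1.
Hence c = [m·(rr + e) − 1]/(1 − m) = [3.930233 × (0.1335 + 0.084) − 1] / (1 − 3.930233) ≈ 0.049544.

0.050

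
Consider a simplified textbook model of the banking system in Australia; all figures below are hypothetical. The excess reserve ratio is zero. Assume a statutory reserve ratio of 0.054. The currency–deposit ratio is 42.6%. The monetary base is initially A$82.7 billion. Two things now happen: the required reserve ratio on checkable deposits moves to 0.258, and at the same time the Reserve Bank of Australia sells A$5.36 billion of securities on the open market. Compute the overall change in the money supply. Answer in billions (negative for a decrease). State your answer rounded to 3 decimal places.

-84.450 billion

Before: m₁ = (1 + 0.426) / (0.054 + 0.426) ≈ 2.970833, MB₁ = 82.7, so M₁ = 2.970833 × 82.7 ≈ 245.6879 billion.
After: m₂ = (1 + 0.426) / (0.258 + 0.426) ≈ 2.084795, MB₂ = 82.7 − 5.36 = 77.34, so M₂ = 2.084795 × 77.34 ≈ 161.238 billion.
ΔM = M₂ − M₁ = 161.238 − 245.6879 = -84.4499 billion.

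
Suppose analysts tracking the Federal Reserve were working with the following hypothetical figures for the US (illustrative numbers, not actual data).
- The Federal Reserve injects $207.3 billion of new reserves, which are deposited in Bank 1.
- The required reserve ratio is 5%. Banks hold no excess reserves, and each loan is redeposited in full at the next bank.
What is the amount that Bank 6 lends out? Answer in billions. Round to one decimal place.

Each bank lends a fraction (1 − rr) = 0.9500 of the deposit it receives, so Bank 6 receives 207.3·0.9500^5 and lends 207.3·0.9500^6 ≈ 152.3845 billion.

$152.4 billion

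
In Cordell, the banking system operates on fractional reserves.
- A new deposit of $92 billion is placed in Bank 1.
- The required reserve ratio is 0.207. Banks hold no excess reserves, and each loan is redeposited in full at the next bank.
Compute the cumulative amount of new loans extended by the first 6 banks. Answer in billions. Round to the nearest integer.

$265 billion

Bank i lends (1 − rr)^i of the original deposit: Bank 1 lends 92·0.7930 = 72.9560, Bank 2 lends 92·0.7930² ≈ 57.8541, and so on.
Summing a geometric series: total = 92·[0.7930·(1 − 0.7930^6) / (1 − 0.7930)] ≈ 264.7989 billion.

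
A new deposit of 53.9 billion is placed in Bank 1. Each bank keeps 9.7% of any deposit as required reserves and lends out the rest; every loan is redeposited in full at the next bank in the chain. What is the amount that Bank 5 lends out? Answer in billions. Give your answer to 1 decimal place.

32.4 billion

Each bank lends a fraction (1 − rr) = 0.9030 of the deposit it receives, so Bank 5 receives 53.9·0.9030^4 and lends 53.9·0.9030^5 ≈ 32.3614 billion.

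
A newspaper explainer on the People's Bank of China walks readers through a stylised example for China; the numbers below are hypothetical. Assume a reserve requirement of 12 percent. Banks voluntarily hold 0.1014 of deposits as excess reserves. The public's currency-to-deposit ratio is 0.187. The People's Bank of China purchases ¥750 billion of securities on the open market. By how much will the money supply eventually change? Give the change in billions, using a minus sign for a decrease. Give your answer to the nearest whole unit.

The money multiplier is m = (1 + c) / (rr + e + c) = (1 + 0.187) / (0.12 + 0.1014 + 0.187) ≈ 2.9065.
The purchase adds 750 billion of base, so ΔM = m × ΔMB = 2.9065 × (+750) = 2179.875 billion.

¥2180 billion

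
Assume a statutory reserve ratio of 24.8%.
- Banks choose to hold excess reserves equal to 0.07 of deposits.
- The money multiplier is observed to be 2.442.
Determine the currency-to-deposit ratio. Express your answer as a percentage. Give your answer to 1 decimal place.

Using m = 2.442. From m = (1 + c)/(c + rr + e), rearranging gives 1 + c = m·(c + rr + e), so c·(1 − m) = m·(rr + e) − 1.
Hence c = [m·(rr + e) − 1]/(1 − m) = [2.442 × (0.248 + 0.07) − 1] / (1 − 2.442) ≈ 0.154954.

15.5%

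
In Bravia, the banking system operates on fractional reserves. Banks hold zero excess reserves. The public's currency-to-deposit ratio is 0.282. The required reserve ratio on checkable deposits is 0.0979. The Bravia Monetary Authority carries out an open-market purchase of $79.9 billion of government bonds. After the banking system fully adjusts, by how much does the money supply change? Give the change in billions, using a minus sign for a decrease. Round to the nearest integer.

$270 billion

The money multiplier is m = (1 + c) / (rr + c) = (1 + 0.282) / (0.0979 + 0.282) ≈ 3.3746.
The purchase adds 79.9 billion of base, so ΔM = m × ΔMB = 3.3746 × (+79.9) ≈ 269.6305 billion.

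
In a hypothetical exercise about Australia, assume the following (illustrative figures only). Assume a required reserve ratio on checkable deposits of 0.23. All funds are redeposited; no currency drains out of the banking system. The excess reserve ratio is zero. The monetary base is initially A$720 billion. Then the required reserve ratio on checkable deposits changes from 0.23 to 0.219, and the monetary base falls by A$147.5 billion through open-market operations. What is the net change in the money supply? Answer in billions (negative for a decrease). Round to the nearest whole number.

-516 billion

Before: m₁ = 1 / (0.23) ≈ 4.3478, MB₁ = 720, so M₁ = 4.3478 × 720 = 3130.416 billion.
After: m₂ = 1 / (0.219) ≈ 4.5662, MB₂ = 720 − 147.5 = 572.5, so M₂ = 4.5662 × 572.5 = 2614.1495 billion.
ΔM = M₂ − M₁ = 2614.1495 − 3130.416 = -516.2665 billion.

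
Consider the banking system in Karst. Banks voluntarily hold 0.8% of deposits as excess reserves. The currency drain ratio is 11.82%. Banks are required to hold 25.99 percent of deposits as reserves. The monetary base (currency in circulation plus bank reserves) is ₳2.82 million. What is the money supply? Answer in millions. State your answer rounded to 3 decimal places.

The money multiplier is m = (1 + c) / (rr + e + c) = (1 + 0.1182) / (0.2599 + 0.008 + 0.1182) ≈ 2.89614.
So M = m × MB = 2.89614 × 2.82 ≈ 8.1671 million.

₳8.167 million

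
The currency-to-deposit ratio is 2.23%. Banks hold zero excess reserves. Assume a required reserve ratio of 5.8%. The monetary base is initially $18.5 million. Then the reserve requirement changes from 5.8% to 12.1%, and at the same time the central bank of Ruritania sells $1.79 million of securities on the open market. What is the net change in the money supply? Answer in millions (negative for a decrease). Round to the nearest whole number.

Before: m₁ = (1 + 0.0223) / (0.058 + 0.0223) ≈ 12.7310, MB₁ = 18.5, so M₁ = 12.7310 × 18.5 = 235.5235 million.
After: m₂ = (1 + 0.0223) / (0.121 + 0.0223) ≈ 7.1340, MB₂ = 18.5 − 1.79 = 16.71, so M₂ = 7.1340 × 16.71 ≈ 119.2091 million.
ΔM = M₂ − M₁ = 119.2091 − 235.5235 = -116.3144 million.

-116 million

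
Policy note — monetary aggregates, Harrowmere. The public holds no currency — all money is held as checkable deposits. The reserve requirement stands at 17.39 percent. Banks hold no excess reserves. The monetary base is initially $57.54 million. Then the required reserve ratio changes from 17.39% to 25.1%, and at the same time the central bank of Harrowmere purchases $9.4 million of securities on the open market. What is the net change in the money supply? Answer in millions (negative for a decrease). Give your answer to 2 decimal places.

Before: m₁ = 1 / (0.1739) ≈ 5.75043, MB₁ = 57.54, so M₁ = 5.75043 × 57.54 ≈ 330.8797 million.
After: m₂ = 1 / (0.251) ≈ 3.98406, MB₂ = 57.54 + 9.4 = 66.94, so M₂ = 3.98406 × 66.94 ≈ 266.693 million.
ΔM = M₂ − M₁ = 266.693 − 330.8797 = -64.1867 million.

-64.19 million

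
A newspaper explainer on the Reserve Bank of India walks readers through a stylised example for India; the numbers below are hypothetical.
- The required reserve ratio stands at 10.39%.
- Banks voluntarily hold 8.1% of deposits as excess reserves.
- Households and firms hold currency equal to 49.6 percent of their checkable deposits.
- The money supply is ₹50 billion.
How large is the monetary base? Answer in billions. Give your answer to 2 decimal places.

₹22.76 billion

The money multiplier is m = (1 + c) / (rr + e + c) = (1 + 0.496) / (0.1039 + 0.081 + 0.496) ≈ 2.19709.
MB = M / m = 50 / 2.19709 ≈ 22.7574 billion.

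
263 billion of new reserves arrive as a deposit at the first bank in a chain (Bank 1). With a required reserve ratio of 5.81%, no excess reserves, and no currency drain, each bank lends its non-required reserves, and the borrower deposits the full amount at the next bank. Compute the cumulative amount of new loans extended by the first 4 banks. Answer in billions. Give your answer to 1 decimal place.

907.8 billion

Bank i lends (1 − rr)^i of the original deposit: Bank 1 lends 263·0.9419 = 247.7197, Bank 2 lends 263·0.9419² ≈ 233.3272, and so on.
Summing a geometric series: total = 263·[0.9419·(1 − 0.9419^4) / (1 − 0.9419)] ≈ 907.8199 billion.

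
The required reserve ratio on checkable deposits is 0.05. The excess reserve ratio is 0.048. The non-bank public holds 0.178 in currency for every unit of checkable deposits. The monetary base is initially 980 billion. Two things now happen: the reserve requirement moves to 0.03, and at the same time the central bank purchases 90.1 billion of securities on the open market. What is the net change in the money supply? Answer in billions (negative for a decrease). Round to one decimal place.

741.4 billion

Before: m₁ = (1 + 0.178) / (0.05 + 0.048 + 0.178) ≈ 4.268116, MB₁ = 980, so M₁ = 4.268116 × 980 ≈ 4182.7537 billion.
After: m₂ = (1 + 0.178) / (0.03 + 0.048 + 0.178) ≈ 4.601562, MB₂ = 980 + 90.1 = 1070.1, so M₂ = 4.601562 × 1070.1 ≈ 4924.1315 billion.
ΔM = M₂ − M₁ = 4924.1315 − 4182.7537 = 741.3778 billion.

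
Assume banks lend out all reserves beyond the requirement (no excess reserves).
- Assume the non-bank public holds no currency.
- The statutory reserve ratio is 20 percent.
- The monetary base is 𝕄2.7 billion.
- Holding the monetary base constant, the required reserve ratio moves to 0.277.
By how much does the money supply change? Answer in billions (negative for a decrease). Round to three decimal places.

-3.753 billion

Initially m₁ = 1 / (0.2) = 5, so M₁ = 5 × 2.7 = 13.5 billion.
After the change m₂ = 1 / (0.277) ≈ 3.61011, so M₂ = 3.61011 × 2.7 ≈ 9.7473 billion.
ΔM = M₂ − M₁ = 9.7473 − 13.5 = -3.7527 billion.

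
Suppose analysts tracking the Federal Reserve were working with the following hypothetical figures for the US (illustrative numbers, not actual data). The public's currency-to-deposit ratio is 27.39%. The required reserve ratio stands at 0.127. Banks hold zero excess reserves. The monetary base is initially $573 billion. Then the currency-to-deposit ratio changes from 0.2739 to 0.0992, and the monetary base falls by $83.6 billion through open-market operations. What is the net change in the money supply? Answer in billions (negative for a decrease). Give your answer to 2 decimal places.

Before: m₁ = (1 + 0.2739) / (0.127 + 0.2739) ≈ 3.177600, MB₁ = 573, so M₁ = 3.177600 × 573 = 1820.7648 billion.
After: m₂ = (1 + 0.0992) / (0.127 + 0.0992) ≈ 4.859416, MB₂ = 573 − 83.6 = 489.4, so M₂ = 4.859416 × 489.4 ≈ 2378.1982 billion.
ΔM = M₂ − M₁ = 2378.1982 − 1820.7648 = 557.4334 billion.

$557.43 billion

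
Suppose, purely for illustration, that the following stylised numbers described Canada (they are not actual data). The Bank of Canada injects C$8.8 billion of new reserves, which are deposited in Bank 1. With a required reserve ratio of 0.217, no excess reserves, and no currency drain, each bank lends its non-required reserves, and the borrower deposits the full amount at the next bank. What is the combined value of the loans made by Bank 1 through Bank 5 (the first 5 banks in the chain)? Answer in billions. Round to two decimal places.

C$22.41 billion

Bank i lends (1 − rr)^i of the original deposit: Bank 1 lends 8.8·0.7830 = 6.8904, Bank 2 lends 8.8·0.7830² ≈ 5.3952, and so on.
Summing a geometric series: total = 8.8·[0.7830·(1 − 0.7830^5) / (1 − 0.7830)] ≈ 22.4077 billion.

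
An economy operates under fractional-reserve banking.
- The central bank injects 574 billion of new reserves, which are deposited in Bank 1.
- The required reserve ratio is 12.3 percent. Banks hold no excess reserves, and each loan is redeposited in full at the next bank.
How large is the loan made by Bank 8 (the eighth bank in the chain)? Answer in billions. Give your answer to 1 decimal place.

200.9 billion

Each bank lends a fraction (1 − rr) = 0.8770 of the deposit it receives, so Bank 8 receives 574·0.8770^7 and lends 574·0.8770^8 ≈ 200.8670 billion.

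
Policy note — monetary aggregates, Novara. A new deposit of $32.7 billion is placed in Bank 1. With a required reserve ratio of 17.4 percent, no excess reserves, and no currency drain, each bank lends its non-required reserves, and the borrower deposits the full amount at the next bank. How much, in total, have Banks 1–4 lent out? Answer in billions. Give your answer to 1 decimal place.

$83.0 billion

Bank i lends (1 − rr)^i of the original deposit: Bank 1 lends 32.7·0.8260 = 27.0102, Bank 2 lends 32.7·0.8260² ≈ 22.3104, and so on.
Summing a geometric series: total = 32.7·[0.8260·(1 − 0.8260^4) / (1 − 0.8260)] ≈ 82.9709 billion.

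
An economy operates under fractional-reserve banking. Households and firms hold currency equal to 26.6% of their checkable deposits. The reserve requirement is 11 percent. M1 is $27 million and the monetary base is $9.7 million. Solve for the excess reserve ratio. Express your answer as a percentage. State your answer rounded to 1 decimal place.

Using m = M/MB = 27/9.7 ≈ 2.783505. Since m = (1 + c)/(c + rr + e), the denominator satisfies c + rr + e = (1 + c)/m = (1 + 0.266) / 2.783505 ≈ 0.454822.
With c = 0.266 and rr = 0.11, the excess reserve ratio is 0.454822 − 0.266 − 0.11 = 0.078822.

7.9%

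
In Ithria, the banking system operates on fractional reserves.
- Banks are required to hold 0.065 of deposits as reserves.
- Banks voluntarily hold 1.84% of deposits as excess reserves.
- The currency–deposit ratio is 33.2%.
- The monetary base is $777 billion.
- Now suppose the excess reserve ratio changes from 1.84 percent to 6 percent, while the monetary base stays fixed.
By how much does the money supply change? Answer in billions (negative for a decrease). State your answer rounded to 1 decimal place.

-226.8 billion

Initially m₁ = (1 + 0.332) / (0.065 + 0.0184 + 0.332) ≈ 3.20655, so M₁ = 3.20655 × 777 ≈ 2491.4893 billion.
After the change m₂ = (1 + 0.332) / (0.065 + 0.06 + 0.332) ≈ 2.91466, so M₂ = 2.91466 × 777 ≈ 2264.6908 billion.
ΔM = M₂ − M₁ = 2264.6908 − 2491.4893 = -226.7985 billion.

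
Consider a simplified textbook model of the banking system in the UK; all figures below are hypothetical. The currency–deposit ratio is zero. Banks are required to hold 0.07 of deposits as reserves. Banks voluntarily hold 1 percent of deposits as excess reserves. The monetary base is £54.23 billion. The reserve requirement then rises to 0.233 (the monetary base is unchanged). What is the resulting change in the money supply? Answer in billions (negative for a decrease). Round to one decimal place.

-454.7 billion

Initially m₁ = 1 / (0.07 + 0.01) = 12.5, so M₁ = 12.5 × 54.23 = 677.875 billion.
After the change m₂ = 1 / (0.233 + 0.01) ≈ 4.1152, so M₂ = 4.1152 × 54.23 ≈ 223.1673 billion.
ΔM = M₂ − M₁ = 223.1673 − 677.875 = -454.7077 billion.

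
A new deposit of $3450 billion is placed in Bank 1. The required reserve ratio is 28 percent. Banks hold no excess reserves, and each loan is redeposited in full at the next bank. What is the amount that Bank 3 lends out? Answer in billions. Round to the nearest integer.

Each bank lends a fraction (1 − rr) = 0.7200 of the deposit it receives, so Bank 3 receives 3450·0.7200^2 and lends 3450·0.7200^3 = 1287.7056 billion.

$1288 billion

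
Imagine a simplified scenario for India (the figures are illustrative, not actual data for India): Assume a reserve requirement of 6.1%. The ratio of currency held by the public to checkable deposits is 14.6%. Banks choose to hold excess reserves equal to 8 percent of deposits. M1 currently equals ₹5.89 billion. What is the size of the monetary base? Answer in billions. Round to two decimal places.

The money multiplier is m = (1 + c) / (rr + e + c) = (1 + 0.146) / (0.061 + 0.08 + 0.146) ≈ 3.9930.
MB = M / m = 5.89 / 3.9930 ≈ 1.4751 billion.

₹1.48 billion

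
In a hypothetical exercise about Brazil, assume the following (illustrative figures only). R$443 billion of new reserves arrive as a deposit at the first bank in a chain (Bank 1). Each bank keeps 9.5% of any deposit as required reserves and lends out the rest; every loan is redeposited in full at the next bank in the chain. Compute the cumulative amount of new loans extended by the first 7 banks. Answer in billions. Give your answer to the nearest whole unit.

Bank i lends (1 − rr)^i of the original deposit: Bank 1 lends 443·0.9050 = 400.9150, Bank 2 lends 443·0.9050² ≈ 362.8281, and so on.
Summing a geometric series: total = 443·[0.9050·(1 − 0.9050^7) / (1 − 0.9050)] ≈ 2121.8522 billion.

R$2122 billion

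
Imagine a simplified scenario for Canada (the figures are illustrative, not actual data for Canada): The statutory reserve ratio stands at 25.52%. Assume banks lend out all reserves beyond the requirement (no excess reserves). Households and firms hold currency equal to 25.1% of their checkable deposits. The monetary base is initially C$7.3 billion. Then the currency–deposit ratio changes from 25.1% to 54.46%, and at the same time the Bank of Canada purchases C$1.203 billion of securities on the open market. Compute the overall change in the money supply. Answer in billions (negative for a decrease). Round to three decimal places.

Before: m₁ = (1 + 0.251) / (0.2552 + 0.251) ≈ 2.47136, MB₁ = 7.3, so M₁ = 2.47136 × 7.3 ≈ 18.0409 billion.
After: m₂ = (1 + 0.5446) / (0.2552 + 0.5446) ≈ 1.93123, MB₂ = 7.3 + 1.203 = 8.503, so M₂ = 1.93123 × 8.503 ≈ 16.4212 billion.
ΔM = M₂ − M₁ = 16.4212 − 18.0409 = -1.6197 billion.

-1.620 billion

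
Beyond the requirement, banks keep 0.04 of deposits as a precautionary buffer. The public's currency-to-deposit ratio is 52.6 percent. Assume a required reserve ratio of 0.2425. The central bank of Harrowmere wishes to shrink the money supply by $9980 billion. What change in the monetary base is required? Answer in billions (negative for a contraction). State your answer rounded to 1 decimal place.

-5287.6 billion

The money multiplier is m = (1 + c) / (rr + e + c) = (1 + 0.526) / (0.2425 + 0.04 + 0.526) ≈ 1.887446.
ΔMB = ΔM / m = (−9980) / 1.887446 ≈ -5287.5685 billion.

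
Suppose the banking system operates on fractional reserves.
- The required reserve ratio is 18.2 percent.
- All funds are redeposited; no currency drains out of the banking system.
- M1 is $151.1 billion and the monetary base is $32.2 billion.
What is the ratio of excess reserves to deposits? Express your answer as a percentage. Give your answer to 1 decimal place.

Using m = M/MB = 151.1/32.2 ≈ 4.692547. Since m = (1 + c)/(c + rr + e), the denominator satisfies c + rr + e = (1 + c)/m = (1 + 0) / 4.692547 ≈ 0.213104.
With c = 0 and rr = 0.182, the ratio of excess reserves to deposits is 0.213104 − 0 − 0.182 = 0.031104.

3.1%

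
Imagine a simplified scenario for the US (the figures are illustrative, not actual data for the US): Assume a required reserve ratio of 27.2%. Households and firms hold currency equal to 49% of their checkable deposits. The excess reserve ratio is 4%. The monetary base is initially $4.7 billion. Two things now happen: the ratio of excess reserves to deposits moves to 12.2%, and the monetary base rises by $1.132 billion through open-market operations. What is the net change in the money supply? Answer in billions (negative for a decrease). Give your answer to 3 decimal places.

$1.098 billion

Before: m₁ = (1 + 0.49) / (0.272 + 0.04 + 0.49) ≈ 1.85786, MB₁ = 4.7, so M₁ = 1.85786 × 4.7 ≈ 8.7319 billion.
After: m₂ = (1 + 0.49) / (0.272 + 0.122 + 0.49) ≈ 1.68552, MB₂ = 4.7 + 1.132 = 5.832, so M₂ = 1.68552 × 5.832 ≈ 9.83 billion.
ΔM = M₂ − M₁ = 9.83 − 8.7319 = 1.0981 billion.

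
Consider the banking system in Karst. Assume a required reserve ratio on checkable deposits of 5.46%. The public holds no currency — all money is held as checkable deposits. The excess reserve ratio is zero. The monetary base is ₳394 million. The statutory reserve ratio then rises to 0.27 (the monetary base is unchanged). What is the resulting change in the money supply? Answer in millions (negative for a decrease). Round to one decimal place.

Initially m₁ = 1 / (0.0546) ≈ 18.31502, so M₁ = 18.31502 × 394 ≈ 7216.1179 million.
After the change m₂ = 1 / (0.27) ≈ 3.70370, so M₂ = 3.70370 × 394 = 1459.2578 million.
ΔM = M₂ − M₁ = 1459.2578 − 7216.1179 = -5756.8601 million.

-5756.9 million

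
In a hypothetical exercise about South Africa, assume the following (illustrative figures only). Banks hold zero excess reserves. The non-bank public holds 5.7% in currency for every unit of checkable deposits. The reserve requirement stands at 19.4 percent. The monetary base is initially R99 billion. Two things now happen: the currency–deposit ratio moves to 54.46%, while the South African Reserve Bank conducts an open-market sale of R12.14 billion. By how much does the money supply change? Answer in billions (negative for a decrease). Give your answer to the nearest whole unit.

Before: m₁ = (1 + 0.057) / (0.194 + 0.057) ≈ 4.2112, MB₁ = 99, so M₁ = 4.2112 × 99 = 416.9088 billion.
After: m₂ = (1 + 0.5446) / (0.194 + 0.5446) ≈ 2.0913, MB₂ = 99 − 12.14 = 86.86, so M₂ = 2.0913 × 86.86 ≈ 181.6503 billion.
ΔM = M₂ − M₁ = 181.6503 − 416.9088 = -235.2585 billion.

-235 billion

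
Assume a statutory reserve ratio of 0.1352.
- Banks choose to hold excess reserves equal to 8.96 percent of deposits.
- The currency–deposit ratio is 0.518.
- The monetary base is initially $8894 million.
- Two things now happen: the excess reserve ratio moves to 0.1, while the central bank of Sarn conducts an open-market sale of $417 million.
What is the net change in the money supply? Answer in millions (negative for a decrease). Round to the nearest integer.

-1091 million

Before: m₁ = (1 + 0.518) / (0.1352 + 0.0896 + 0.518) ≈ 2.04362, MB₁ = 8894, so M₁ = 2.04362 × 8894 ≈ 18175.9563 million.
After: m₂ = (1 + 0.518) / (0.1352 + 0.1 + 0.518) ≈ 2.01540, MB₂ = 8894 − 417 = 8477, so M₂ = 2.01540 × 8477 = 17084.5458 million.
ΔM = M₂ − M₁ = 17084.5458 − 18175.9563 = -1091.4105 million.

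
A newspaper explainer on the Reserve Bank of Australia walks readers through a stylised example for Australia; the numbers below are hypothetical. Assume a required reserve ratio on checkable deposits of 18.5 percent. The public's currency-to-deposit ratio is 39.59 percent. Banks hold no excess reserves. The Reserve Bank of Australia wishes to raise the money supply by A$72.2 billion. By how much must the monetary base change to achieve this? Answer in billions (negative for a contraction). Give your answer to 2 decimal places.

A$30.05 billion

The money multiplier is m = (1 + c) / (rr + c) = (1 + 0.3959) / (0.185 + 0.3959) ≈ 2.40300.
ΔMB = ΔM / m = (+72.2) / 2.40300 ≈ 30.0458 billion.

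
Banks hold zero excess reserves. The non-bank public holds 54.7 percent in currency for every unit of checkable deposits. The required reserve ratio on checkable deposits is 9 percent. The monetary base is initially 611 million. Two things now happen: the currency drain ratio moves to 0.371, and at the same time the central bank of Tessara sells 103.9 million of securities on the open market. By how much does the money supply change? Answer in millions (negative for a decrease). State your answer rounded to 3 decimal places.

Before: m₁ = (1 + 0.547) / (0.09 + 0.547) ≈ 2.4285714, MB₁ = 611, so M₁ = 2.4285714 × 611 ≈ 1483.8571 million.
After: m₂ = (1 + 0.371) / (0.09 + 0.371) ≈ 2.9739696, MB₂ = 611 − 103.9 = 507.1, so M₂ = 2.9739696 × 507.1 ≈ 1508.1 million.
ΔM = M₂ − M₁ = 1508.1 − 1483.8571 = 24.2429 million.

24.243 million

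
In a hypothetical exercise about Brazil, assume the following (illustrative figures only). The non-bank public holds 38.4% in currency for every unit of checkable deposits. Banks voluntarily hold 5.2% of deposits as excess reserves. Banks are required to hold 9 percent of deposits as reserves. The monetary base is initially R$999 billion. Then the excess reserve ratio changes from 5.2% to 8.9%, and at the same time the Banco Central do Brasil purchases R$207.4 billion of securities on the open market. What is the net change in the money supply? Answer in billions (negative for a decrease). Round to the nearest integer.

Before: m₁ = (1 + 0.384) / (0.09 + 0.052 + 0.384) ≈ 2.63118, MB₁ = 999, so M₁ = 2.63118 × 999 ≈ 2628.5488 billion.
After: m₂ = (1 + 0.384) / (0.09 + 0.089 + 0.384) ≈ 2.45826, MB₂ = 999 + 207.4 = 1206.4, so M₂ = 2.45826 × 1206.4 ≈ 2965.6449 billion.
ΔM = M₂ − M₁ = 2965.6449 − 2628.5488 = 337.0961 billion.

R$337 billion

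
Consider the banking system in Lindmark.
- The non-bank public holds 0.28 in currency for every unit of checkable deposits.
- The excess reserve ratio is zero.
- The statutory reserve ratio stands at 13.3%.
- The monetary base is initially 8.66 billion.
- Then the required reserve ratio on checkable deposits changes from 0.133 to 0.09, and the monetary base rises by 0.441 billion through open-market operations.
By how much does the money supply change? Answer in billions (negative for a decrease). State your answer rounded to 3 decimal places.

4.645 billion

Before: m₁ = (1 + 0.28) / (0.133 + 0.28) ≈ 3.09927, MB₁ = 8.66, so M₁ = 3.09927 × 8.66 ≈ 26.8397 billion.
After: m₂ = (1 + 0.28) / (0.09 + 0.28) ≈ 3.45946, MB₂ = 8.66 + 0.441 = 9.101, so M₂ = 3.45946 × 9.101 ≈ 31.4845 billion.
ΔM = M₂ − M₁ = 31.4845 − 26.8397 = 4.6448 billion.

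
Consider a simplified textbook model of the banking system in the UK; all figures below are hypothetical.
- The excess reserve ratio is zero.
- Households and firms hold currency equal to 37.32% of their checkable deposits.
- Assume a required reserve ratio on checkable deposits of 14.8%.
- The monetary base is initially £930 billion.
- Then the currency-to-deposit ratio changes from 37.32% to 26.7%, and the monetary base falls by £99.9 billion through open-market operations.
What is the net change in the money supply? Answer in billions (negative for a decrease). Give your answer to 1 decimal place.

£84.0 billion

Before: m₁ = (1 + 0.3732) / (0.148 + 0.3732) ≈ 2.63469, MB₁ = 930, so M₁ = 2.63469 × 930 = 2450.2617 billion.
After: m₂ = (1 + 0.267) / (0.148 + 0.267) ≈ 3.05301, MB₂ = 930 − 99.9 = 830.1, so M₂ = 3.05301 × 830.1 ≈ 2534.3036 billion.
ΔM = M₂ − M₁ = 2534.3036 − 2450.2617 = 84.0419 billion.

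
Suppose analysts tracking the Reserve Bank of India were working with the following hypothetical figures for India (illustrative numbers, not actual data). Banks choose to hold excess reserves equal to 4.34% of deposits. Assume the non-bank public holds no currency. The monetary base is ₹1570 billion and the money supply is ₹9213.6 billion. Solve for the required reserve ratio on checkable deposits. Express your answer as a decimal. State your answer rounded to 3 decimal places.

0.127

Using m = M/MB = 9213.6/1570 ≈ 5.868535. Since m = (1 + c)/(c + rr + e), the denominator satisfies c + rr + e = (1 + c)/m = (1 + 0) / 5.868535 ≈ 0.170400.
With c = 0 and e = 0.0434, the required reserve ratio on checkable deposits is 0.170400 − 0 − 0.0434 = 0.127.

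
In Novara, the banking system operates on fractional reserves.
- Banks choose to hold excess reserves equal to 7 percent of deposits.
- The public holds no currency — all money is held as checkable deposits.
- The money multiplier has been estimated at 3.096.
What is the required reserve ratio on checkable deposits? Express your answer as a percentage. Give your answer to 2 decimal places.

25.30%

Using m = 3.096. Since m = (1 + c)/(c + rr + e), the denominator satisfies c + rr + e = (1 + c)/m = (1 + 0) / 3.096 ≈ 0.322997.
With c = 0 and e = 0.07, the required reserve ratio on checkable deposits is 0.322997 − 0 − 0.07 = 0.252997.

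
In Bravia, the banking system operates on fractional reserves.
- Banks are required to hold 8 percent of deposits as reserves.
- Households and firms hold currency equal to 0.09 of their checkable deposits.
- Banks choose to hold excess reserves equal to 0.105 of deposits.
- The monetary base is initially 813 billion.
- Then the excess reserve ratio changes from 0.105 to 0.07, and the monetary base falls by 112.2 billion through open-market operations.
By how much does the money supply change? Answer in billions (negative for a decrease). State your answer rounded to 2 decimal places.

Before: m₁ = (1 + 0.09) / (0.08 + 0.105 + 0.09) ≈ 3.963636, MB₁ = 813, so M₁ = 3.963636 × 813 ≈ 3222.4361 billion.
After: m₂ = (1 + 0.09) / (0.08 + 0.07 + 0.09) ≈ 4.541667, MB₂ = 813 − 112.2 = 700.8, so M₂ = 4.541667 × 700.8 ≈ 3182.8002 billion.
ΔM = M₂ − M₁ = 3182.8002 − 3222.4361 = -39.6359 billion.

-39.64 billion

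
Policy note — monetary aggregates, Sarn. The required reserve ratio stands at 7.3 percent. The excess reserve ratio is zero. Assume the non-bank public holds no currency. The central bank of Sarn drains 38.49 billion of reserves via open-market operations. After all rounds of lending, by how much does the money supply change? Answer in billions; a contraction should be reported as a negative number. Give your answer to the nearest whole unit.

The simple money multiplier is m = 1/rr = 1/0.073 ≈ 13.6986.
An open-market sale reduces the monetary base by 38.49 billion, so ΔM = m × ΔMB = 13.6986 × (−38.49) ≈ -527.2591 billion.

-527 billion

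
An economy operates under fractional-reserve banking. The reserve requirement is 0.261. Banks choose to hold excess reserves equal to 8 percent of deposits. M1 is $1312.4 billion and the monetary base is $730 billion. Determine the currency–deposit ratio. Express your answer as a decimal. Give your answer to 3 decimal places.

Using m = M/MB = 1312.4/730 ≈ 1.797808. From m = (1 + c)/(c + rr + e), rearranging gives 1 + c = m·(c + rr + e), so c·(1 − m) = m·(rr + e) − 1.
Hence c = [m·(rr + e) − 1]/(1 − m) = [1.797808 × (0.261 + 0.08) − 1] / (1 − 1.797808) ≈ 0.485013.

0.485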